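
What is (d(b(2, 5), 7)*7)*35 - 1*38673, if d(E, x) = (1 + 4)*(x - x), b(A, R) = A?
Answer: -38673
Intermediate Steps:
d(E, x) = 0 (d(E, x) = 5*0 = 0)
(d(b(2, 5), 7)*7)*35 - 1*38673 = (0*7)*35 - 1*38673 = 0*35 - 38673 = 0 - 38673 = -38673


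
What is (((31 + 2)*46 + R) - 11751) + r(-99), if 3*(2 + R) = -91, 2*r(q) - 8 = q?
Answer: -61865/6 ≈ -10311.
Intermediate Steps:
r(q) = 4 + q/2
R = -97/3 (R = -2 + (⅓)*(-91) = -2 - 91/3 = -97/3 ≈ -32.333)
(((31 + 2)*46 + R) - 11751) + r(-99) = (((31 + 2)*46 - 97/3) - 11751) + (4 + (½)*(-99)) = ((33*46 - 97/3) - 11751) + (4 - 99/2) = ((1518 - 97/3) - 11751) - 91/2 = (4457/3 - 11751) - 91/2 = -30796/3 - 91/2 = -61865/6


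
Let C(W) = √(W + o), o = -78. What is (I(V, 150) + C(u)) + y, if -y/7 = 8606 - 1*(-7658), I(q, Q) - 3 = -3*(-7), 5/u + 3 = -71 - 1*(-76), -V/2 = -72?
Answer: -113824 + I*√302/2 ≈ -1.1382e+5 + 8.6891*I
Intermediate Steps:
V = 144 (V = -2*(-72) = 144)
u = 5/2 (u = 5/(-3 + (-71 - 1*(-76))) = 5/(-3 + (-71 + 76)) = 5/(-3 + 5) = 5/2 ≈ 2.5000)
I(q, Q) = 24 (I(q, Q) = 3 - 3*(-7) = 3 + 21 = 24)
C(W) = √(-78 + W) (C(W) = √(W - 78) = √(-78 + W))
y = -113848 (y = -7*(8606 - 1*(-7658)) = -7*(8606 + 7658) = -7*16264 = -113848)
(I(V, 150) + C(u)) + y = (24 + √(-78 + 5/2)) - 113848 = (24 + √(-151/2)) - 113848 = (24 + I*√302/2) - 113848 = -113824 + I*√302/2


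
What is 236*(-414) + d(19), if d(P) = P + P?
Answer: -97666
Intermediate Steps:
d(P) = 2*P
236*(-414) + d(19) = 236*(-414) + 2*19 = -97704 + 38 = -97666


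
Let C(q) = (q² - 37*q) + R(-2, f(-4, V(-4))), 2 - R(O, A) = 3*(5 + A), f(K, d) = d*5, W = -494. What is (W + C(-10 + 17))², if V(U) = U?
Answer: 431649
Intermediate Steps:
f(K, d) = 5*d
R(O, A) = -13 - 3*A (R(O, A) = 2 - 3*(5 + A) = 2 - (15 + 3*A) = 2 + (-15 - 3*A) = -13 - 3*A)
C(q) = 47 + q² - 37*q (C(q) = (q² - 37*q) + (-13 - 15*(-4)) = (q² - 37*q) + (-13 - 3*(-20)) = (q² - 37*q) + (-13 + 60) = (q² - 37*q) + 47 = 47 + q² - 37*q)
(W + C(-10 + 17))² = (-494 + (47 + (-10 + 17)² - 37*(-10 + 17)))² = (-494 + (47 + 7² - 37*7))² = (-494 + (47 + 49 - 259))² = (-494 - 163)² = (-657)² = 431649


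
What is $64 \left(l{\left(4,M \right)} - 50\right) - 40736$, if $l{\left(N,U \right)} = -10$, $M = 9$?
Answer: $-44576$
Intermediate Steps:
$64 \left(l{\left(4,M \right)} - 50\right) - 40736 = 64 \left(-10 - 50\right) - 40736 = 64 \left(-60\right) - 40736 = -3840 - 40736 = -44576$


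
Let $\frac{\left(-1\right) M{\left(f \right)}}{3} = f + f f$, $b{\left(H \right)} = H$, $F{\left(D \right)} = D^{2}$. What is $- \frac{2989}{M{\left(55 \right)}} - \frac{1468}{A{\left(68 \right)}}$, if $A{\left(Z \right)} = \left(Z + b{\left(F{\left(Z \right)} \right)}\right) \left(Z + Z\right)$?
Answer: $\frac{704521}{2193510} \approx 0.32118$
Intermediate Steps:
$M{\left(f \right)} = - 3 f - 3 f^{2}$ ($M{\left(f \right)} = - 3 \left(f + f f\right) = - 3 \left(f + f^{2}\right) = - 3 f - 3 f^{2}$)
$A{\left(Z \right)} = 2 Z \left(Z + Z^{2}\right)$ ($A{\left(Z \right)} = \left(Z + Z^{2}\right) \left(Z + Z\right) = \left(Z + Z^{2}\right) 2 Z = 2 Z \left(Z + Z^{2}\right)$)
$- \frac{2989}{M{\left(55 \right)}} - \frac{1468}{A{\left(68 \right)}} = - \frac{2989}{\left(-3\right) 55 \left(1 + 55\right)} - \frac{1468}{2 \cdot 68^{2} \left(1 + 68\right)} = - \frac{2989}{\left(-3\right) 55 \cdot 56} - \frac{1468}{2 \cdot 4624 \cdot 69} = - \frac{2989}{-9240} - \frac{1468}{638112} = \left(-2989\right) \left(- \frac{1}{9240}\right) - \frac{367}{159528} = \frac{427}{1320} - \frac{367}{159528} = \frac{704521}{2193510}$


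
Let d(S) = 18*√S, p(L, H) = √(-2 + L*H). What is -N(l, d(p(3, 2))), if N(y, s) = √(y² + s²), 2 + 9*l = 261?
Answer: -√119569/9 ≈ -38.421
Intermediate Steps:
l = 259/9 (l = -2/9 + (⅑)*261 = -2/9 + 29 = 259/9 ≈ 28.778)
p(L, H) = √(-2 + H*L)
N(y, s) = √(s² + y²)
-N(l, d(p(3, 2))) = -√((18*√(√(-2 + 2*3)))² + (259/9)²) = -√((18*√(√(-2 + 6)))² + 67081/81) = -√((18*√(√4))² + 67081/81) = -√((18*√2)² + 67081/81) = -√(648 + 67081/81) = -√(119569/81) = -√119569/9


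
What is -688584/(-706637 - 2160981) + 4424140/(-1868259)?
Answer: -438472701664/206055889887 ≈ -2.1279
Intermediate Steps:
-688584/(-706637 - 2160981) + 4424140/(-1868259) = -688584/(-2867618) + 4424140*(-1/1868259) = -688584*(-1/2867618) - 4424140/1868259 = 26484/110293 - 4424140/1868259 = -438472701664/206055889887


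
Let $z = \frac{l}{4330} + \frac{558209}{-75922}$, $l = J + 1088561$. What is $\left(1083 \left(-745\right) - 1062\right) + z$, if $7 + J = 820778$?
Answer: $- \frac{132723671184043}{164371130} \approx -8.0746 \cdot 10^{5}$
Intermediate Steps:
$J = 820771$ ($J = -7 + 820778 = 820771$)
$l = 1909332$ ($l = 820771 + 1088561 = 1909332$)
$z = \frac{71271629567}{164371130}$ ($z = \frac{1909332}{4330} + \frac{558209}{-75922} = 1909332 \cdot \frac{1}{4330} + 558209 \left(- \frac{1}{75922}\right) = \frac{954666}{2165} - \frac{558209}{75922} = \frac{71271629567}{164371130} \approx 433.6$)
$\left(1083 \left(-745\right) - 1062\right) + z = \left(1083 \left(-745\right) - 1062\right) + \frac{71271629567}{164371130} = \left(-806835 - 1062\right) + \frac{71271629567}{164371130} = -807897 + \frac{71271629567}{164371130} = - \frac{132723671184043}{164371130}$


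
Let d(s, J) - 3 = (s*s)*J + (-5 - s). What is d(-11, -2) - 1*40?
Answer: -273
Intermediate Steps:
d(s, J) = -2 - s + J*s**2 (d(s, J) = 3 + ((s*s)*J + (-5 - s)) = 3 + (s**2*J + (-5 - s)) = 3 + (J*s**2 + (-5 - s)) = 3 + (-5 - s + J*s**2) = -2 - s + J*s**2)
d(-11, -2) - 1*40 = (-2 - 1*(-11) - 2*(-11)**2) - 1*40 = (-2 + 11 - 2*121) - 40 = (-2 + 11 - 242) - 40 = -233 - 40 = -273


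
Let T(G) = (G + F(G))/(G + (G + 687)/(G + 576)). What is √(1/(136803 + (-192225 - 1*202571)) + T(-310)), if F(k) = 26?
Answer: √412731117783175975671/21176839419 ≈ 0.95934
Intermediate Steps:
T(G) = (26 + G)/(G + (687 + G)/(576 + G)) (T(G) = (G + 26)/(G + (G + 687)/(G + 576)) = (26 + G)/(G + (687 + G)/(576 + G)))
√(1/(136803 + (-192225 - 1*202571)) + T(-310)) = √(1/(136803 + (-192225 - 1*202571)) + (14976 + (-310)² + 602*(-310))/(687 + (-310)² + 577*(-310))) = √(1/(136803 + (-192225 - 202571)) + (14976 + 96100 - 186620)/(687 + 96100 - 178870)) = √(1/(136803 - 394796) - 75544/(-82083)) = √(1/(-257993) - 1/82083*(-75544)) = √(-1/257993 + 75544/82083) = √(19489741109/21176839419) = √412731117783175975671/21176839419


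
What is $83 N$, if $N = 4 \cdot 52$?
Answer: $17264$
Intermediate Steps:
$N = 208$
$83 N = 83 \cdot 208 = 17264$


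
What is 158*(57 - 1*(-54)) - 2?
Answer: 17536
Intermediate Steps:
158*(57 - 1*(-54)) - 2 = 158*(57 + 54) - 2 = 158*111 - 2 = 17538 - 2 = 17536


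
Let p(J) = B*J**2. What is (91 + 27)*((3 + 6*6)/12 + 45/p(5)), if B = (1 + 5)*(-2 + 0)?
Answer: 1829/5 ≈ 365.80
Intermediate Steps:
B = -12 (B = 6*(-2) = -12)
p(J) = -12*J**2
(91 + 27)*((3 + 6*6)/12 + 45/p(5)) = (91 + 27)*((3 + 6*6)/12 + 45/((-12*5**2))) = 118*((3 + 36)*(1/12) + 45/((-12*25))) = 118*(39*(1/12) + 45/(-300)) = 118*(13/4 + 45*(-1/300)) = 118*(13/4 - 3/20) = 118*(31/10) = 1829/5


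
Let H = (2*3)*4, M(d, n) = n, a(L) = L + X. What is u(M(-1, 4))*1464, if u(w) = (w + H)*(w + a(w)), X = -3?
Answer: 204960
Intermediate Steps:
a(L) = -3 + L (a(L) = L - 3 = -3 + L)
H = 24 (H = 6*4 = 24)
u(w) = (-3 + 2*w)*(24 + w) (u(w) = (w + 24)*(w + (-3 + w)) = (24 + w)*(-3 + 2*w) = (-3 + 2*w)*(24 + w))
u(M(-1, 4))*1464 = (-72 + 2*4² + 45*4)*1464 = (-72 + 2*16 + 180)*1464 = (-72 + 32 + 180)*1464 = 140*1464 = 204960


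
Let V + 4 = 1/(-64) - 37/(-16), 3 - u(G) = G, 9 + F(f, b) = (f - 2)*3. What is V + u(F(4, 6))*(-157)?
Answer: -60397/64 ≈ -943.70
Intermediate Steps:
F(f, b) = -15 + 3*f (F(f, b) = -9 + (f - 2)*3 = -9 + (-2 + f)*3 = -9 + (-6 + 3*f) = -15 + 3*f)
u(G) = 3 - G
V = -109/64 (V = -4 + (1/(-64) - 37/(-16)) = -4 + (1*(-1/64) - 37*(-1/16)) = -4 + (-1/64 + 37/16) = -4 + 147/64 = -109/64 ≈ -1.7031)
V + u(F(4, 6))*(-157) = -109/64 + (3 - (-15 + 3*4))*(-157) = -109/64 + (3 - (-15 + 12))*(-157) = -109/64 + (3 - 1*(-3))*(-157) = -109/64 + (3 + 3)*(-157) = -109/64 + 6*(-157) = -109/64 - 942 = -60397/64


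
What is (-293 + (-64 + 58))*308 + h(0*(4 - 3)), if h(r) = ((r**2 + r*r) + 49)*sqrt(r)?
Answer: -92092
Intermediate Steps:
h(r) = sqrt(r)*(49 + 2*r**2) (h(r) = ((r**2 + r**2) + 49)*sqrt(r) = (2*r**2 + 49)*sqrt(r) = (49 + 2*r**2)*sqrt(r) = sqrt(r)*(49 + 2*r**2))
(-293 + (-64 + 58))*308 + h(0*(4 - 3)) = (-293 + (-64 + 58))*308 + sqrt(0*(4 - 3))*(49 + 2*(0*(4 - 3))**2) = (-293 - 6)*308 + sqrt(0*1)*(49 + 2*(0*1)**2) = -299*308 + sqrt(0)*(49 + 2*0**2) = -92092 + 0*(49 + 2*0) = -92092 + 0*(49 + 0) = -92092 + 0*49 = -92092 + 0 = -92092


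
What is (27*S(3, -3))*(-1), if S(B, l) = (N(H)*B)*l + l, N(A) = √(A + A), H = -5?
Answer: 81 + 243*I*√10 ≈ 81.0 + 768.43*I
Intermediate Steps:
N(A) = √2*√A (N(A) = √(2*A) = √2*√A)
S(B, l) = l + I*B*l*√10 (S(B, l) = ((√2*√(-5))*B)*l + l = ((√2*(I*√5))*B)*l + l = ((I*√10)*B)*l + l = (I*B*√10)*l + l = I*B*l*√10 + l = l + I*B*l*√10)
(27*S(3, -3))*(-1) = (27*(-3*(1 + I*3*√10)))*(-1) = (27*(-3*(1 + 3*I*√10)))*(-1) = (27*(-3 - 9*I*√10))*(-1) = (-81 - 243*I*√10)*(-1) = 81 + 243*I*√10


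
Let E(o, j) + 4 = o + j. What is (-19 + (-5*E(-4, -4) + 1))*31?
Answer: 1302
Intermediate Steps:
E(o, j) = -4 + j + o (E(o, j) = -4 + (o + j) = -4 + (j + o) = -4 + j + o)
(-19 + (-5*E(-4, -4) + 1))*31 = (-19 + (-5*(-4 - 4 - 4) + 1))*31 = (-19 + (-5*(-12) + 1))*31 = (-19 + (60 + 1))*31 = (-19 + 61)*31 = 42*31 = 1302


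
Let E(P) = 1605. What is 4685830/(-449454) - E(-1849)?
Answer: -363029750/224727 ≈ -1615.4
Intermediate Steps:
4685830/(-449454) - E(-1849) = 4685830/(-449454) - 1*1605 = 4685830*(-1/449454) - 1605 = -2342915/224727 - 1605 = -363029750/224727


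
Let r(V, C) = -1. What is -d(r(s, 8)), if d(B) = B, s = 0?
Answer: 1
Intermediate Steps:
-d(r(s, 8)) = -1*(-1) = 1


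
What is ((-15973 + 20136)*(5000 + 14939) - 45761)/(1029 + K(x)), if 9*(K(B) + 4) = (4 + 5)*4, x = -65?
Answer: 27653432/343 ≈ 80622.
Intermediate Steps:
K(B) = 0 (K(B) = -4 + ((4 + 5)*4)/9 = -4 + (9*4)/9 = -4 + (⅑)*36 = -4 + 4 = 0)
((-15973 + 20136)*(5000 + 14939) - 45761)/(1029 + K(x)) = ((-15973 + 20136)*(5000 + 14939) - 45761)/(1029 + 0) = (4163*19939 - 45761)/1029 = (83006057 - 45761)*(1/1029) = 82960296*(1/1029) = 27653432/343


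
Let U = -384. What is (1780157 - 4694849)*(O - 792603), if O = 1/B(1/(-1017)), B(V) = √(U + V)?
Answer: 2310193623276 + 8744076*I*√44129777/390529 ≈ 2.3102e+12 + 1.4874e+5*I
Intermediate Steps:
B(V) = √(-384 + V)
O = -3*I*√44129777/390529 (O = 1/(√(-384 + 1/(-1017))) = 1/(√(-384 - 1/1017)) = 1/(√(-390529/1017)) = 1/(I*√44129777/339) = -3*I*√44129777/390529 ≈ -0.051031*I)
(1780157 - 4694849)*(O - 792603) = (1780157 - 4694849)*(-3*I*√44129777/390529 - 792603) = -2914692*(-792603 - 3*I*√44129777/390529) = 2310193623276 + 8744076*I*√44129777/390529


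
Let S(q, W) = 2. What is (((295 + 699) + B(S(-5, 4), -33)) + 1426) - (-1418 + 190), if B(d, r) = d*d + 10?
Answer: 3662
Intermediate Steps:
B(d, r) = 10 + d² (B(d, r) = d² + 10 = 10 + d²)
(((295 + 699) + B(S(-5, 4), -33)) + 1426) - (-1418 + 190) = (((295 + 699) + (10 + 2²)) + 1426) - (-1418 + 190) = ((994 + (10 + 4)) + 1426) - 1*(-1228) = ((994 + 14) + 1426) + 1228 = (1008 + 1426) + 1228 = 2434 + 1228 = 3662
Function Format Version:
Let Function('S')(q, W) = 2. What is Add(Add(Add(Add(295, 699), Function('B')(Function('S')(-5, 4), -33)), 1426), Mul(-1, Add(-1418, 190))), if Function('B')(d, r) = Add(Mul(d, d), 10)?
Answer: 3662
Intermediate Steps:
Function('B')(d, r) = Add(10, Pow(d, 2)) (Function('B')(d, r) = Add(Pow(d, 2), 10) = Add(10, Pow(d, 2)))
Add(Add(Add(Add(295, 699), Function('B')(Function('S')(-5, 4), -33)), 1426), Mul(-1, Add(-1418, 190))) = Add(Add(Add(Add(295, 699), Add(10, Pow(2, 2))), 1426), Mul(-1, Add(-1418, 190))) = Add(Add(Add(994, Add(10, 4)), 1426), Mul(-1, -1228)) = Add(Add(Add(994, 14), 1426), 1228) = Add(Add(1008, 1426), 1228) = Add(2434, 1228) = 3662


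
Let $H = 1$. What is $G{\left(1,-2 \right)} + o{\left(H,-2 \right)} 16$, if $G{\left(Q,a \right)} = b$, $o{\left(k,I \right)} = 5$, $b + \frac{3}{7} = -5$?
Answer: $\frac{522}{7} \approx 74.571$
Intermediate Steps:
$b = - \frac{38}{7}$ ($b = - \frac{3}{7} - 5 = - \frac{38}{7} \approx -5.4286$)
$G{\left(Q,a \right)} = - \frac{38}{7}$
$G{\left(1,-2 \right)} + o{\left(H,-2 \right)} 16 = - \frac{38}{7} + 5 \cdot 16 = - \frac{38}{7} + 80 = \frac{522}{7}$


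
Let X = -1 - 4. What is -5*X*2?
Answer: 50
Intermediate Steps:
X = -5
-5*X*2 = -5*(-5)*2 = 25*2 = 50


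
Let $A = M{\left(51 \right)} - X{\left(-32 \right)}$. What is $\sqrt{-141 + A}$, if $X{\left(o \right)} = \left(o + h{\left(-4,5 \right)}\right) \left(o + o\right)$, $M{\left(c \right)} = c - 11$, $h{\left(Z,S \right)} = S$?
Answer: $i \sqrt{1829} \approx 42.767 i$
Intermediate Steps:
$M{\left(c \right)} = -11 + c$
$X{\left(o \right)} = 2 o \left(5 + o\right)$ ($X{\left(o \right)} = \left(o + 5\right) \left(o + o\right) = \left(5 + o\right) 2 o = 2 o \left(5 + o\right)$)
$A = -1688$ ($A = \left(-11 + 51\right) - 2 \left(-32\right) \left(5 - 32\right) = 40 - 2 \left(-32\right) \left(-27\right) = 40 - 1728 = -1688$)
$\sqrt{-141 + A} = \sqrt{-141 - 1688} = \sqrt{-1829} = i \sqrt{1829}$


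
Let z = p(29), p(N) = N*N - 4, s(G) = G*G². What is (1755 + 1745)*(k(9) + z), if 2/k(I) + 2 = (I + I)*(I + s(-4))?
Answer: 363257125/124 ≈ 2.9295e+6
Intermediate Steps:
s(G) = G³
p(N) = -4 + N² (p(N) = N² - 4 = -4 + N²)
k(I) = 2/(-2 + 2*I*(-64 + I)) (k(I) = 2/(-2 + (I + I)*(I + (-4)³)) = 2/(-2 + (2*I)*(I - 64)) = 2/(-2 + (2*I)*(-64 + I)) = 2/(-2 + 2*I*(-64 + I)))
z = 837 (z = -4 + 29² = -4 + 841 = 837)
(1755 + 1745)*(k(9) + z) = (1755 + 1745)*(1/(-1 + 9² - 64*9) + 837) = 3500*(1/(-1 + 81 - 576) + 837) = 3500*(1/(-496) + 837) = 3500*(-1/496 + 837) = 3500*(415151/496) = 363257125/124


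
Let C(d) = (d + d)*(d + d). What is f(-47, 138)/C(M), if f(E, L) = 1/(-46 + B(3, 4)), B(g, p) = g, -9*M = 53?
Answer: -81/483148 ≈ -0.00016765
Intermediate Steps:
M = -53/9 (M = -⅑*53 = -53/9 ≈ -5.8889)
f(E, L) = -1/43 (f(E, L) = 1/(-46 + 3) = 1/(-43) = -1/43)
C(d) = 4*d² (C(d) = (2*d)*(2*d) = 4*d²)
f(-47, 138)/C(M) = -1/(43*(4*(-53/9)²)) = -1/(43*(4*(2809/81))) = -1/(43*11236/81) = -1/43*81/11236 = -81/483148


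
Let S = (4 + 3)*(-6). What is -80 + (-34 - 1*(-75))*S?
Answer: -1802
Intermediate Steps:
S = -42 (S = 7*(-6) = -42)
-80 + (-34 - 1*(-75))*S = -80 + (-34 - 1*(-75))*(-42) = -80 + (-34 + 75)*(-42) = -80 + 41*(-42) = -80 - 1722 = -1802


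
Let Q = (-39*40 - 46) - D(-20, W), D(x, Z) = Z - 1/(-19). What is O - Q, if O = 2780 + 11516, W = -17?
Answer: 301816/19 ≈ 15885.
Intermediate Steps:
O = 14296
D(x, Z) = 1/19 + Z (D(x, Z) = Z - 1*(-1/19) = Z + 1/19 = 1/19 + Z)
Q = -30192/19 (Q = (-39*40 - 46) - (1/19 - 17) = (-1560 - 46) - 1*(-322/19) = -1606 + 322/19 = -30192/19 ≈ -1589.1)
O - Q = 14296 - 1*(-30192/19) = 14296 + 30192/19 = 301816/19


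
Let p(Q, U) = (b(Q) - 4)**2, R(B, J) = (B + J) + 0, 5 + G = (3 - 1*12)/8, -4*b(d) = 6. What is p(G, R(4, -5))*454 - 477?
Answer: 26513/2 ≈ 13257.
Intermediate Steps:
b(d) = -3/2 (b(d) = -1/4*6 = -3/2)
G = -49/8 (G = -5 + (3 - 1*12)/8 = -5 + (3 - 12)*(1/8) = -5 - 9*1/8 = -5 - 9/8 = -49/8 ≈ -6.1250)
R(B, J) = B + J
p(Q, U) = 121/4 (p(Q, U) = (-3/2 - 4)**2 = (-11/2)**2 = 121/4)
p(G, R(4, -5))*454 - 477 = (121/4)*454 - 477 = 27467/2 - 477 = 26513/2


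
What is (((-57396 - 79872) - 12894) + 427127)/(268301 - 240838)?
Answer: 276965/27463 ≈ 10.085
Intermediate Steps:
(((-57396 - 79872) - 12894) + 427127)/(268301 - 240838) = ((-137268 - 12894) + 427127)/27463 = (-150162 + 427127)*(1/27463) = 276965*(1/27463) = 276965/27463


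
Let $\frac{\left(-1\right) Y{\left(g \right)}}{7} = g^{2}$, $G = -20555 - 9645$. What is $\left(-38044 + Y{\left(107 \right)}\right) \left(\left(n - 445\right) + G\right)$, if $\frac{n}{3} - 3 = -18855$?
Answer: $10306024587$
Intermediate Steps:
$n = -56556$ ($n = 9 + 3 \left(-18855\right) = 9 - 56565 = -56556$)
$G = -30200$
$Y{\left(g \right)} = - 7 g^{2}$
$\left(-38044 + Y{\left(107 \right)}\right) \left(\left(n - 445\right) + G\right) = \left(-38044 - 7 \cdot 107^{2}\right) \left(\left(-56556 - 445\right) - 30200\right) = \left(-38044 - 80143\right) \left(\left(-56556 - 445\right) - 30200\right) = \left(-38044 - 80143\right) \left(-57001 - 30200\right) = \left(-118187\right) \left(-87201\right) = 10306024587$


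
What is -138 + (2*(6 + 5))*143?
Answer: 3008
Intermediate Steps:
-138 + (2*(6 + 5))*143 = -138 + (2*11)*143 = -138 + 22*143 = -138 + 3146 = 3008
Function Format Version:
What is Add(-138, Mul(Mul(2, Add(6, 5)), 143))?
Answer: 3008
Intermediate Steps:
Add(-138, Mul(Mul(2, Add(6, 5)), 143)) = Add(-138, Mul(Mul(2, 11), 143)) = Add(-138, Mul(22, 143)) = Add(-138, 3146) = 3008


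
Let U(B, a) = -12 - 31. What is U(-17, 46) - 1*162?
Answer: -205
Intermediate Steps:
U(B, a) = -43
U(-17, 46) - 1*162 = -43 - 1*162 = -43 - 162 = -205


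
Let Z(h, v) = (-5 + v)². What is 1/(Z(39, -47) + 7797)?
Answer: 1/10501 ≈ 9.5229e-5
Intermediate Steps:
1/(Z(39, -47) + 7797) = 1/((-5 - 47)² + 7797) = 1/((-52)² + 7797) = 1/(2704 + 7797) = 1/10501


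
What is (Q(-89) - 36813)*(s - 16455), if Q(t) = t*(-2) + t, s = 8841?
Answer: 279616536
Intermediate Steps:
Q(t) = -t (Q(t) = -2*t + t = -t)
(Q(-89) - 36813)*(s - 16455) = (-1*(-89) - 36813)*(8841 - 16455) = (89 - 36813)*(-7614) = -36724*(-7614) = 279616536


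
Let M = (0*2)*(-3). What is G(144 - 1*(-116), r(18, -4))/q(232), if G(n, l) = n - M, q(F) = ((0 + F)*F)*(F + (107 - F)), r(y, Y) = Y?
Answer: 65/1439792 ≈ 4.5145e-5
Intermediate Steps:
M = 0 (M = 0*(-3) = 0)
q(F) = 107*F² (q(F) = (F*F)*107 = F²*107 = 107*F²)
G(n, l) = n (G(n, l) = n - 1*0 = n + 0 = n)
G(144 - 1*(-116), r(18, -4))/q(232) = (144 - 1*(-116))/((107*232²)) = (144 + 116)/((107*53824)) = 260/5759168 = 260*(1/5759168) = 65/1439792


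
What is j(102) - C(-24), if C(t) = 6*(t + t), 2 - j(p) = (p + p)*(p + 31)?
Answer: -26842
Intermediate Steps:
j(p) = 2 - 2*p*(31 + p) (j(p) = 2 - (p + p)*(p + 31) = 2 - 2*p*(31 + p))
C(t) = 12*t (C(t) = 6*(2*t) = 12*t)
j(102) - C(-24) = (2 - 62*102 - 2*102²) - 12*(-24) = (2 - 6324 - 2*10404) - 1*(-288) = (2 - 6324 - 20808) + 288 = -27130 + 288 = -26842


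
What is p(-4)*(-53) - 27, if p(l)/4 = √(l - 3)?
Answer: -27 - 212*I*√7 ≈ -27.0 - 560.9*I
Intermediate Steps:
p(l) = 4*√(-3 + l) (p(l) = 4*√(l - 3) = 4*√(-3 + l))
p(-4)*(-53) - 27 = (4*√(-3 - 4))*(-53) - 27 = (4*√(-7))*(-53) - 27 = (4*(I*√7))*(-53) - 27 = (4*I*√7)*(-53) - 27 = -212*I*√7 - 27 = -27 - 212*I*√7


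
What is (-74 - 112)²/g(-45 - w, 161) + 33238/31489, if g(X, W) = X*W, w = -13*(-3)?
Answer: -53323561/35488103 ≈ -1.5026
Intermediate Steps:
w = 39
g(X, W) = W*X
(-74 - 112)²/g(-45 - w, 161) + 33238/31489 = (-74 - 112)²/((161*(-45 - 1*39))) + 33238/31489 = (-186)²/((161*(-45 - 39))) + 33238*(1/31489) = 34596/((161*(-84))) + 33238/31489 = 34596/(-13524) + 33238/31489 = 34596*(-1/13524) + 33238/31489 = -2883/1127 + 33238/31489 = -53323561/35488103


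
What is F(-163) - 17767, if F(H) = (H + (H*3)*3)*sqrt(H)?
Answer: -17767 - 1630*I*sqrt(163) ≈ -17767.0 - 20810.0*I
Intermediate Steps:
F(H) = 10*H**(3/2) (F(H) = (H + (3*H)*3)*sqrt(H) = (H + 9*H)*sqrt(H) = (10*H)*sqrt(H) = 10*H**(3/2))
F(-163) - 17767 = 10*(-163)**(3/2) - 17767 = 10*(-163*I*sqrt(163)) - 17767 = -1630*I*sqrt(163) - 17767 = -17767 - 1630*I*sqrt(163)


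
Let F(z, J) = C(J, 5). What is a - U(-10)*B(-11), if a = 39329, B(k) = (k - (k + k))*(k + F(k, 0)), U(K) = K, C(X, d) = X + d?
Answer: 38669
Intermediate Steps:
F(z, J) = 5 + J (F(z, J) = J + 5 = 5 + J)
B(k) = -k*(5 + k) (B(k) = (k - (k + k))*(k + (5 + 0)) = (k - 2*k)*(k + 5) = (k - 2*k)*(5 + k) = (-k)*(5 + k) = -k*(5 + k))
a - U(-10)*B(-11) = 39329 - (-10)*(-1*(-11)*(5 - 11)) = 39329 - (-10)*(-1*(-11)*(-6)) = 39329 - (-10)*(-66) = 39329 - 1*660 = 39329 - 660 = 38669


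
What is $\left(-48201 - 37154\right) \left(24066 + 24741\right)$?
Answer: $-4165921485$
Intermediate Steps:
$\left(-48201 - 37154\right) \left(24066 + 24741\right) = \left(-85355\right) 48807 = -4165921485$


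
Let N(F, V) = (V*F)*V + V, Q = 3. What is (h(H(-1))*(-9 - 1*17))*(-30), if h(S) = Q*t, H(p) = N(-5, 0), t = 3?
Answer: 7020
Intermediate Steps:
N(F, V) = V + F*V² (N(F, V) = (F*V)*V + V = F*V² + V = V + F*V²)
H(p) = 0 (H(p) = 0*(1 - 5*0) = 0*(1 + 0) = 0*1 = 0)
h(S) = 9 (h(S) = 3*3 = 9)
(h(H(-1))*(-9 - 1*17))*(-30) = (9*(-9 - 1*17))*(-30) = (9*(-9 - 17))*(-30) = (9*(-26))*(-30) = -234*(-30) = 7020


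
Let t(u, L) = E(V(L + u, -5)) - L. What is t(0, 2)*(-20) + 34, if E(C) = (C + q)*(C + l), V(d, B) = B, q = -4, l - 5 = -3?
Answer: -466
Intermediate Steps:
l = 2 (l = 5 - 3 = 2)
E(C) = (-4 + C)*(2 + C) (E(C) = (C - 4)*(C + 2) = (-4 + C)*(2 + C))
t(u, L) = 27 - L (t(u, L) = (-8 + (-5)² - 2*(-5)) - L = (-8 + 25 + 10) - L = 27 - L)
t(0, 2)*(-20) + 34 = (27 - 1*2)*(-20) + 34 = (27 - 2)*(-20) + 34 = 25*(-20) + 34 = -500 + 34 = -466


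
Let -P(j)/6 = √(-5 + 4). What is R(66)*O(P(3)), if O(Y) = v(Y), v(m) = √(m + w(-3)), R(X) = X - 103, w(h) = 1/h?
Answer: -37*√(-3 - 54*I)/3 ≈ -62.331 + 65.89*I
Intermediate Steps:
w(h) = 1/h
R(X) = -103 + X
v(m) = √(-⅓ + m) (v(m) = √(m + 1/(-3)) = √(m - ⅓) = √(-⅓ + m))
P(j) = -6*I (P(j) = -6*√(-5 + 4) = -6*I)
O(Y) = √(-3 + 9*Y)/3
R(66)*O(P(3)) = (-103 + 66)*(√(-3 + 9*(-6*I))/3) = -37*√(-3 - 54*I)/3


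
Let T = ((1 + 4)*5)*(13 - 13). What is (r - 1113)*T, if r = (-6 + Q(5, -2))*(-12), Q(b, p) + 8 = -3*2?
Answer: 0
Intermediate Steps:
T = 0 (T = (5*5)*0 = 25*0 = 0)
Q(b, p) = -14 (Q(b, p) = -8 - 3*2 = -8 - 6 = -14)
r = 240 (r = (-6 - 14)*(-12) = -20*(-12) = 240)
(r - 1113)*T = (240 - 1113)*0 = -873*0 = 0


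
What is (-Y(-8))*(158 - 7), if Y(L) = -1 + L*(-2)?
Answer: -2265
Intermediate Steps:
Y(L) = -1 - 2*L
(-Y(-8))*(158 - 7) = (-(-1 - 2*(-8)))*(158 - 7) = -(-1 + 16)*151 = -1*15*151 = -15*151 = -2265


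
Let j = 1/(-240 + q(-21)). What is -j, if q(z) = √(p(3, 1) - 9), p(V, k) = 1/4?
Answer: 192/46087 + 2*I*√35/230435 ≈ 0.004166 + 5.1347e-5*I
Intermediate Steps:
p(V, k) = ¼
q(z) = I*√35/2 (q(z) = √(¼ - 9) = √(-35/4) = I*√35/2)
j = 1/(-240 + I*√35/2) ≈ -0.004166 - 5.135e-5*I
-j = -(-192/46087 - 2*I*√35/230435) = 192/46087 + 2*I*√35/230435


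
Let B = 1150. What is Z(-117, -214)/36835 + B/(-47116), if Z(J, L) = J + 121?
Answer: -21085893/867758930 ≈ -0.024299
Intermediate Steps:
Z(J, L) = 121 + J
Z(-117, -214)/36835 + B/(-47116) = (121 - 117)/36835 + 1150/(-47116) = 4*(1/36835) + 1150*(-1/47116) = 4/36835 - 575/23558 = -21085893/867758930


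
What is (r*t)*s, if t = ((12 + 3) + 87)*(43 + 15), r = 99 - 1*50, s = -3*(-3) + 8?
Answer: 4928028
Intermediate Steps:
s = 17 (s = 9 + 8 = 17)
r = 49 (r = 99 - 50 = 49)
t = 5916 (t = (15 + 87)*58 = 102*58 = 5916)
(r*t)*s = (49*5916)*17 = 289884*17 = 4928028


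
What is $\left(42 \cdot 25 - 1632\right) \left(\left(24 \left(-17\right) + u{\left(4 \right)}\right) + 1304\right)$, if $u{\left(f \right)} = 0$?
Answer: $-521472$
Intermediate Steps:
$\left(42 \cdot 25 - 1632\right) \left(\left(24 \left(-17\right) + u{\left(4 \right)}\right) + 1304\right) = \left(42 \cdot 25 - 1632\right) \left(\left(24 \left(-17\right) + 0\right) + 1304\right) = \left(1050 - 1632\right) \left(\left(-408 + 0\right) + 1304\right) = - 582 \left(-408 + 1304\right) = \left(-582\right) 896 = -521472$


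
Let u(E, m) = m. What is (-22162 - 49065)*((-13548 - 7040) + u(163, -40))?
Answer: 1469270556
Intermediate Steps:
(-22162 - 49065)*((-13548 - 7040) + u(163, -40)) = (-22162 - 49065)*((-13548 - 7040) - 40) = -71227*(-20588 - 40) = -71227*(-20628) = 1469270556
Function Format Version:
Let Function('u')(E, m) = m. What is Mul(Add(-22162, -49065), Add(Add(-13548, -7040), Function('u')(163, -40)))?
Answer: 1469270556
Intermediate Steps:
Mul(Add(-22162, -49065), Add(Add(-13548, -7040), Function('u')(163, -40))) = Mul(Add(-22162, -49065), Add(Add(-13548, -7040), -40)) = Mul(-71227, Add(-20588, -40)) = Mul(-71227, -20628) = 1469270556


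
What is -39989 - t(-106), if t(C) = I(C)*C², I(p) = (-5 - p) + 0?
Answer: -1174825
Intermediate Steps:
I(p) = -5 - p
t(C) = C²*(-5 - C) (t(C) = (-5 - C)*C² = C²*(-5 - C))
-39989 - t(-106) = -39989 - (-106)²*(-5 - 1*(-106)) = -39989 - 11236*(-5 + 106) = -39989 - 11236*101 = -39989 - 1*1134836 = -39989 - 1134836 = -1174825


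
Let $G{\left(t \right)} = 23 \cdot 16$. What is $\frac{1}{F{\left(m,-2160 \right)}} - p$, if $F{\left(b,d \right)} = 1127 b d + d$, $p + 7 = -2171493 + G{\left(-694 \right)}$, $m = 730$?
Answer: $\frac{3858222626320319}{1777055760} \approx 2.1711 \cdot 10^{6}$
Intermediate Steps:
$G{\left(t \right)} = 368$
$p = -2171132$ ($p = -7 + \left(-2171493 + 368\right) = -7 - 2171125 = -2171132$)
$F{\left(b,d \right)} = d + 1127 b d$ ($F{\left(b,d \right)} = 1127 b d + d = d + 1127 b d$)
$\frac{1}{F{\left(m,-2160 \right)}} - p = \frac{1}{\left(-2160\right) \left(1 + 1127 \cdot 730\right)} - -2171132 = \frac{1}{\left(-2160\right) \left(1 + 822710\right)} + 2171132 = \frac{1}{\left(-2160\right) 822711} + 2171132 = \frac{1}{-1777055760} + 2171132 = - \frac{1}{1777055760} + 2171132 = \frac{3858222626320319}{1777055760}$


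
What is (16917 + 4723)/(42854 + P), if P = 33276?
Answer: 2164/7613 ≈ 0.28425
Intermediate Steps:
(16917 + 4723)/(42854 + P) = (16917 + 4723)/(42854 + 33276) = 21640/76130 = 21640*(1/76130) = 2164/7613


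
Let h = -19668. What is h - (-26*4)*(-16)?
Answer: -21332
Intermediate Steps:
h - (-26*4)*(-16) = -19668 - (-26*4)*(-16) = -19668 - (-104)*(-16) = -19668 - 1*1664 = -19668 - 1664 = -21332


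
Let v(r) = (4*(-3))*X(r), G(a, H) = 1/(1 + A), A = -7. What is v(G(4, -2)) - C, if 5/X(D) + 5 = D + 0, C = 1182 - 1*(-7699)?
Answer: -274951/31 ≈ -8869.4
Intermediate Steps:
G(a, H) = -⅙ (G(a, H) = 1/(1 - 7) = 1/(-6) = -⅙)
C = 8881 (C = 1182 + 7699 = 8881)
X(D) = 5/(-5 + D) (X(D) = 5/(-5 + (D + 0)) = 5/(-5 + D))
v(r) = -60/(-5 + r) (v(r) = (4*(-3))*(5/(-5 + r)) = -60/(-5 + r))
v(G(4, -2)) - C = -60/(-5 - ⅙) - 1*8881 = -60/(-31/6) - 8881 = -60*(-6/31) - 8881 = 360/31 - 8881 = -274951/31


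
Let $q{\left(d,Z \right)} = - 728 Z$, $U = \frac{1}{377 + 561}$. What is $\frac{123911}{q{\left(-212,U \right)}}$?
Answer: $- \frac{8302037}{52} \approx -1.5965 \cdot 10^{5}$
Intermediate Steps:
$U = \frac{1}{938} \approx 0.0010661$
$\frac{123911}{q{\left(-212,U \right)}} = \frac{123911}{\left(-728\right) \frac{1}{938}} = \frac{123911}{- \frac{52}{67}} = 123911 \left(- \frac{67}{52}\right) = - \frac{8302037}{52}$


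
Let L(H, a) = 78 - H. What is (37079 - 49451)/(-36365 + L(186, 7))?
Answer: 12372/36473 ≈ 0.33921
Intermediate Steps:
(37079 - 49451)/(-36365 + L(186, 7)) = (37079 - 49451)/(-36365 + (78 - 1*186)) = -12372/(-36365 + (78 - 186)) = -12372/(-36365 - 108) = -12372/(-36473) = -12372*(-1/36473) = 12372/36473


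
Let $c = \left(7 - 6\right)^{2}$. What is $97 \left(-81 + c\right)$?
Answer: $-7760$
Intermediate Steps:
$c = 1$ ($c = 1^{2} = 1$)
$97 \left(-81 + c\right) = 97 \left(-81 + 1\right) = 97 \left(-80\right) = -7760$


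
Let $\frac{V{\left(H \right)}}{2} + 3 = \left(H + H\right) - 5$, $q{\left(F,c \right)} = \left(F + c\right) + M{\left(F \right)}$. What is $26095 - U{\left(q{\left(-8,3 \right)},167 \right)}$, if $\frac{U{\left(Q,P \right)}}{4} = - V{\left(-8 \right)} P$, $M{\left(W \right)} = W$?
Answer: $-5969$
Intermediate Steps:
$q{\left(F,c \right)} = c + 2 F$ ($q{\left(F,c \right)} = \left(F + c\right) + F = c + 2 F$)
$V{\left(H \right)} = -16 + 4 H$ ($V{\left(H \right)} = -6 + 2 \left(\left(H + H\right) - 5\right) = -6 + 2 \left(2 H - 5\right) = -6 + 2 \left(-5 + 2 H\right) = -6 + \left(-10 + 4 H\right) = -16 + 4 H$)
$U{\left(Q,P \right)} = 192 P$ ($U{\left(Q,P \right)} = 4 \left(- \left(-16 + 4 \left(-8\right)\right) P\right) = 4 \left(- \left(-16 - 32\right) P\right) = 4 \left(- \left(-48\right) P\right) = 4 \cdot 48 P = 192 P$)
$26095 - U{\left(q{\left(-8,3 \right)},167 \right)} = 26095 - 192 \cdot 167 = 26095 - 32064 = -5969$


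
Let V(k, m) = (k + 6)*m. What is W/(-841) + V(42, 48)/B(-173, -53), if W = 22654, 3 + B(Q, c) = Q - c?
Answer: -1574702/34481 ≈ -45.669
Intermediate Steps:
V(k, m) = m*(6 + k) (V(k, m) = (6 + k)*m = m*(6 + k))
B(Q, c) = -3 + Q - c (B(Q, c) = -3 + (Q - c) = -3 + Q - c)
W/(-841) + V(42, 48)/B(-173, -53) = 22654/(-841) + (48*(6 + 42))/(-3 - 173 - 1*(-53)) = 22654*(-1/841) + (48*48)/(-3 - 173 + 53) = -22654/841 + 2304/(-123) = -22654/841 + 2304*(-1/123) = -22654/841 - 768/41 = -1574702/34481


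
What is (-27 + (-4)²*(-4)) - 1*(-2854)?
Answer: 2763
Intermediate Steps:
(-27 + (-4)²*(-4)) - 1*(-2854) = (-27 + 16*(-4)) + 2854 = (-27 - 64) + 2854 = -91 + 2854 = 2763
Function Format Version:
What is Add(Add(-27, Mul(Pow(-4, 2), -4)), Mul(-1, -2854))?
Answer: 2763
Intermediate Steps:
Add(Add(-27, Mul(Pow(-4, 2), -4)), Mul(-1, -2854)) = Add(Add(-27, Mul(16, -4)), 2854) = Add(Add(-27, -64), 2854) = Add(-91, 2854) = 2763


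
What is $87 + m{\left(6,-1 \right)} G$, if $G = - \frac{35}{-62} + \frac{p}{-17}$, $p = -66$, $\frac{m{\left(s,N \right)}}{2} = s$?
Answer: $\frac{73971}{527} \approx 140.36$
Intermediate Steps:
$m{\left(s,N \right)} = 2 s$
$G = \frac{4687}{1054}$ ($G = - \frac{35}{-62} - \frac{66}{-17} = \left(-35\right) \left(- \frac{1}{62}\right) - - \frac{66}{17} = \frac{35}{62} + \frac{66}{17} = \frac{4687}{1054} \approx 4.4469$)
$87 + m{\left(6,-1 \right)} G = 87 + 2 \cdot 6 \cdot \frac{4687}{1054} = 87 + 12 \cdot \frac{4687}{1054} = 87 + \frac{28122}{527} = \frac{73971}{527}$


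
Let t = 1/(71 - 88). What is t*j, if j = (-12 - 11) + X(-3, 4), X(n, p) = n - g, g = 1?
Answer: 27/17 ≈ 1.5882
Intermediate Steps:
X(n, p) = -1 + n (X(n, p) = n - 1*1 = n - 1 = -1 + n)
j = -27 (j = (-12 - 11) + (-1 - 3) = -23 - 4 = -27)
t = -1/17 (t = 1/(-17) = -1/17 ≈ -0.058824)
t*j = -1/17*(-27) = 27/17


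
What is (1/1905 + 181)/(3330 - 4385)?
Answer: -344806/2009775 ≈ -0.17156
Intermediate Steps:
(1/1905 + 181)/(3330 - 4385) = (1/1905 + 181)/(-1055) = (344806/1905)*(-1/1055) = -344806/2009775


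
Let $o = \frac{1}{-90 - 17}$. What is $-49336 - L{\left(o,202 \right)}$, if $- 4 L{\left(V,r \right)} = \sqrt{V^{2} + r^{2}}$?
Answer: $-49336 + \frac{\sqrt{467164997}}{428} \approx -49286.0$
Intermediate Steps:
$o = - \frac{1}{107}$ ($o = \frac{1}{-90 - 17} = \frac{1}{-107} = - \frac{1}{107} \approx -0.0093458$)
$L{\left(V,r \right)} = - \frac{\sqrt{V^{2} + r^{2}}}{4}$
$-49336 - L{\left(o,202 \right)} = -49336 - - \frac{\sqrt{\left(- \frac{1}{107}\right)^{2} + 202^{2}}}{4} = -49336 - - \frac{\sqrt{\frac{1}{11449} + 40804}}{4} = -49336 - - \frac{\sqrt{\frac{467164997}{11449}}}{4} = -49336 - - \frac{\frac{1}{107} \sqrt{467164997}}{4} = -49336 - - \frac{\sqrt{467164997}}{428} = -49336 + \frac{\sqrt{467164997}}{428}$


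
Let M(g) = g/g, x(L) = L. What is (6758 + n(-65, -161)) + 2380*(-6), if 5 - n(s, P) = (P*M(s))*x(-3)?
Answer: -8000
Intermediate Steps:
M(g) = 1
n(s, P) = 5 + 3*P (n(s, P) = 5 - P*1*(-3) = 5 - P*(-3) = 5 - (-3)*P = 5 + 3*P)
(6758 + n(-65, -161)) + 2380*(-6) = (6758 + (5 + 3*(-161))) + 2380*(-6) = (6758 + (5 - 483)) - 14280 = (6758 - 478) - 14280 = 6280 - 14280 = -8000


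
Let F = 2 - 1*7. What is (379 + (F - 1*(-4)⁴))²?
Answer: 13924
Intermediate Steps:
F = -5 (F = 2 - 7 = -5)
(379 + (F - 1*(-4)⁴))² = (379 + (-5 - 1*(-4)⁴))² = (379 + (-5 - 1*256))² = (379 + (-5 - 256))² = (379 - 261)² = 118² = 13924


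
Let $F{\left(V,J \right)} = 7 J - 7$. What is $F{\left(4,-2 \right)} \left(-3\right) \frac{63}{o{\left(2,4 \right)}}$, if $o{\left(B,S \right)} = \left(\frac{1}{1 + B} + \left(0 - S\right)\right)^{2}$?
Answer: $\frac{35721}{121} \approx 295.21$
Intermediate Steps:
$F{\left(V,J \right)} = -7 + 7 J$
$o{\left(B,S \right)} = \left(\frac{1}{1 + B} - S\right)^{2}$
$F{\left(4,-2 \right)} \left(-3\right) \frac{63}{o{\left(2,4 \right)}} = \left(-7 + 7 \left(-2\right)\right) \left(-3\right) \frac{63}{\frac{1}{\left(1 + 2\right)^{2}} \left(-1 + 4 + 2 \cdot 4\right)^{2}} = \left(-7 - 14\right) \left(-3\right) \frac{63}{\frac{1}{9} \left(-1 + 4 + 8\right)^{2}} = \left(-21\right) \left(-3\right) \frac{63}{\frac{1}{9} \cdot 11^{2}} = 63 \frac{63}{\frac{1}{9} \cdot 121} = 63 \frac{63}{\frac{121}{9}} = 63 \cdot 63 \cdot \frac{9}{121} = 63 \cdot \frac{567}{121} = \frac{35721}{121}$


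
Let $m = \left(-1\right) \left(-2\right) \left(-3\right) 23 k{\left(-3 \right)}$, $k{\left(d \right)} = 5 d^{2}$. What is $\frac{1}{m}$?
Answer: $- \frac{1}{6210} \approx -0.00016103$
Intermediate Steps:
$m = -6210$ ($m = \left(-1\right) \left(-2\right) \left(-3\right) 23 \cdot 5 \left(-3\right)^{2} = 2 \left(-3\right) 23 \cdot 5 \cdot 9 = \left(-6\right) 23 \cdot 45 = \left(-138\right) 45 = -6210$)
$\frac{1}{m} = \frac{1}{-6210} = - \frac{1}{6210}$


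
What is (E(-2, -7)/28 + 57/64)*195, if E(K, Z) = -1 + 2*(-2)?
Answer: 62205/448 ≈ 138.85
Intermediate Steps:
E(K, Z) = -5 (E(K, Z) = -1 - 4 = -5)
(E(-2, -7)/28 + 57/64)*195 = (-5/28 + 57/64)*195 = (319/448)*195 = 62205/448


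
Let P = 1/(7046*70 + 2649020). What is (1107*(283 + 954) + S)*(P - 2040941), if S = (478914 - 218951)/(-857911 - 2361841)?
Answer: -5655089923842094513816039/2023446704896 ≈ -2.7948e+12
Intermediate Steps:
S = -259963/3219752 (S = 259963/(-3219752) = 259963*(-1/3219752) = -259963/3219752 ≈ -0.080740)
P = 1/3142240 (P = 1/(493220 + 2649020) = 1/3142240 ≈ 3.1824e-7)
(1107*(283 + 954) + S)*(P - 2040941) = (1107*(283 + 954) - 259963/3219752)*(1/3142240 - 2040941) = (1107*1237 - 259963/3219752)*(-6413126447839/3142240) = (1369359 - 259963/3219752)*(-6413126447839/3142240) = (4408996119005/3219752)*(-6413126447839/3142240) = -5655089923842094513816039/2023446704896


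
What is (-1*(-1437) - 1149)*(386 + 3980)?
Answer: 1257408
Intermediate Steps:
(-1*(-1437) - 1149)*(386 + 3980) = (1437 - 1149)*4366 = 288*4366 = 1257408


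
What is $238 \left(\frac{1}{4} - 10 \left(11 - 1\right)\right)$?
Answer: $- \frac{47481}{2} \approx -23741.0$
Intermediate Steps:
$238 \left(\frac{1}{4} - 10 \left(11 - 1\right)\right) = 238 \left(\frac{1}{4} - 100\right) = 238 \left(- \frac{399}{4}\right) = - \frac{47481}{2}$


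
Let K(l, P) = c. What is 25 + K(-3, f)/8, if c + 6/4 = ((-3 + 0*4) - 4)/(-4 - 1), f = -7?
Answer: 1999/80 ≈ 24.987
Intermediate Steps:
c = -1/10 (c = -3/2 + ((-3 + 0*4) - 4)/(-4 - 1) = -3/2 + ((-3 + 0) - 4)/(-5) = -3/2 + (-3 - 4)*(-1/5) = -3/2 - 7*(-1/5) = -3/2 + 7/5 = -1/10 ≈ -0.10000)
K(l, P) = -1/10
25 + K(-3, f)/8 = 25 - 1/10/8 = 25 - 1/10*1/8 = 25 - 1/80 = 1999/80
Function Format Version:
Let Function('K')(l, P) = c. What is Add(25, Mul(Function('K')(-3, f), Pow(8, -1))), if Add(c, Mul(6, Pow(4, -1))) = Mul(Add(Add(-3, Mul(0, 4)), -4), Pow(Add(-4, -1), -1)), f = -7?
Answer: Rational(1999, 80) ≈ 24.987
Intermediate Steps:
c = Rational(-1, 10) (c = Add(Rational(-3, 2), Mul(Add(Add(-3, Mul(0, 4)), -4), Pow(Add(-4, -1), -1))) = Add(Rational(-3, 2), Mul(Add(Add(-3, 0), -4), Pow(-5, -1))) = Add(Rational(-3, 2), Mul(Add(-3, -4), Rational(-1, 5))) = Add(Rational(-3, 2), Mul(-7, Rational(-1, 5))) = Add(Rational(-3, 2), Rational(7, 5)) = Rational(-1, 10) ≈ -0.10000)
Function('K')(l, P) = Rational(-1, 10)
Add(25, Mul(Function('K')(-3, f), Pow(8, -1))) = Add(25, Mul(Rational(-1, 10), Pow(8, -1))) = Add(25, Mul(Rational(-1, 10), Rational(1, 8))) = Add(25, Rational(-1, 80)) = Rational(1999, 80)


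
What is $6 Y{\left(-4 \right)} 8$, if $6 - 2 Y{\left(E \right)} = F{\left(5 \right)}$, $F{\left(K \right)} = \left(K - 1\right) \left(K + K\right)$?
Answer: $-816$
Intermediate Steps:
$F{\left(K \right)} = 2 K \left(-1 + K\right)$ ($F{\left(K \right)} = \left(-1 + K\right) 2 K = 2 K \left(-1 + K\right)$)
$Y{\left(E \right)} = -17$ ($Y{\left(E \right)} = 3 - \frac{2 \cdot 5 \left(-1 + 5\right)}{2} = 3 - \frac{2 \cdot 5 \cdot 4}{2} = 3 - 20 = -17$)
$6 Y{\left(-4 \right)} 8 = 6 \left(-17\right) 8 = \left(-102\right) 8 = -816$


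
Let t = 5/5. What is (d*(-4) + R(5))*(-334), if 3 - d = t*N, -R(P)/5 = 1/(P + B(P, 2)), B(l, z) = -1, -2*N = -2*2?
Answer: 3507/2 ≈ 1753.5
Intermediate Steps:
N = 2 (N = -(-1)*2 = -½*(-4) = 2)
t = 1 (t = 5*(⅕) = 1)
R(P) = -5/(-1 + P) (R(P) = -5/(P - 1) = -5/(-1 + P))
d = 1 (d = 3 - 2 = 1)
(d*(-4) + R(5))*(-334) = (1*(-4) - 5/(-1 + 5))*(-334) = (-4 - 5/4)*(-334) = -21/4*(-334) = 3507/2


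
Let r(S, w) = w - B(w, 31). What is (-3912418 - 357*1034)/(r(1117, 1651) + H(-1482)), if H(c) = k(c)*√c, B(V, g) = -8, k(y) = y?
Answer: -2367700468/1085901483 - 2115088664*I*√1482/1085901483 ≈ -2.1804 - 74.983*I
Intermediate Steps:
H(c) = c^(3/2) (H(c) = c*√c = c^(3/2))
r(S, w) = 8 + w (r(S, w) = w - 1*(-8) = w + 8 = 8 + w)
(-3912418 - 357*1034)/(r(1117, 1651) + H(-1482)) = (-3912418 - 357*1034)/((8 + 1651) + (-1482)^(3/2)) = (-3912418 - 369138)/(1659 - 1482*I*√1482) = -4281556/(1659 - 1482*I*√1482)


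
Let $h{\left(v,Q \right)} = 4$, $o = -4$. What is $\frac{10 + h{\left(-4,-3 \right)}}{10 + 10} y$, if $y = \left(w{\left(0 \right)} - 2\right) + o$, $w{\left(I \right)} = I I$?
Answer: $- \frac{21}{5} \approx -4.2$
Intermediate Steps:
$w{\left(I \right)} = I^{2}$
$y = -6$ ($y = \left(0^{2} - 2\right) - 4 = \left(0 - 2\right) - 4 = -2 - 4 = -6$)
$\frac{10 + h{\left(-4,-3 \right)}}{10 + 10} y = \frac{10 + 4}{10 + 10} \left(-6\right) = \frac{14}{20} \left(-6\right) = 14 \cdot \frac{1}{20} \left(-6\right) = \frac{7}{10} \left(-6\right) = - \frac{21}{5}$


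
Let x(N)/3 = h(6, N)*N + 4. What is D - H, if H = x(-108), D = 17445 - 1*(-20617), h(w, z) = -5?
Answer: 36430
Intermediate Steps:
D = 38062 (D = 17445 + 20617 = 38062)
x(N) = 12 - 15*N (x(N) = 3*(-5*N + 4) = 3*(4 - 5*N) = 12 - 15*N)
H = 1632 (H = 12 - 15*(-108) = 12 + 1620 = 1632)
D - H = 38062 - 1*1632 = 38062 - 1632 = 36430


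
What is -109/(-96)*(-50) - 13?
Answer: -3349/48 ≈ -69.771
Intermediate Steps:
-109/(-96)*(-50) - 13 = -109*(-1/96)*(-50) - 13 = (109/96)*(-50) - 13 = -2725/48 - 13 = -3349/48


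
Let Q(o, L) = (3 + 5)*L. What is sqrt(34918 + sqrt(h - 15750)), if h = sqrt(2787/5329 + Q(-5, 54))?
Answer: sqrt(186078022 + 73*I*sqrt(73)*sqrt(1149750 - sqrt(2304915)))/73 ≈ 186.86 + 0.33558*I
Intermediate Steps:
Q(o, L) = 8*L
h = sqrt(2304915)/73 (h = sqrt(2787/5329 + 8*54) = sqrt(2787*(1/5329) + 432) = sqrt(2787/5329 + 432) = sqrt(2304915/5329) = sqrt(2304915)/73 ≈ 20.797)
sqrt(34918 + sqrt(h - 15750)) = sqrt(34918 + sqrt(sqrt(2304915)/73 - 15750)) = sqrt(34918 + sqrt(-15750 + sqrt(2304915)/73))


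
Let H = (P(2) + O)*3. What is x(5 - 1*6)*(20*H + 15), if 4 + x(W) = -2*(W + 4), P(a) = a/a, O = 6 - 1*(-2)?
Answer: -5550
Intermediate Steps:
O = 8 (O = 6 + 2 = 8)
P(a) = 1
x(W) = -12 - 2*W (x(W) = -4 - 2*(W + 4) = -4 - 2*(4 + W) = -4 + (-8 - 2*W) = -12 - 2*W)
H = 27 (H = (1 + 8)*3 = 9*3 = 27)
x(5 - 1*6)*(20*H + 15) = (-12 - 2*(5 - 1*6))*(20*27 + 15) = (-12 - 2*(5 - 6))*(540 + 15) = (-12 - 2*(-1))*555 = (-12 + 2)*555 = -10*555 = -5550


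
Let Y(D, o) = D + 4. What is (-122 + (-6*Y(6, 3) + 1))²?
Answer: 32761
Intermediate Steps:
Y(D, o) = 4 + D
(-122 + (-6*Y(6, 3) + 1))² = (-122 + (-6*(4 + 6) + 1))² = (-122 + (-6*10 + 1))² = (-122 + (-60 + 1))² = (-122 - 59)² = (-181)² = 32761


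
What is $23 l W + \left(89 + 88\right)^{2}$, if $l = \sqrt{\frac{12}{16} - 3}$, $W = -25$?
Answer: $31329 - \frac{1725 i}{2} \approx 31329.0 - 862.5 i$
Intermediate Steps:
$l = \frac{3 i}{2}$ ($l = \sqrt{12 \cdot \frac{1}{16} - 3} = \sqrt{\frac{3}{4} - 3} = \sqrt{- \frac{9}{4}} = \frac{3 i}{2} \approx 1.5 i$)
$23 l W + \left(89 + 88\right)^{2} = 23 \frac{3 i}{2} \left(-25\right) + \left(89 + 88\right)^{2} = \frac{69 i}{2} \left(-25\right) + 177^{2} = - \frac{1725 i}{2} + 31329 = 31329 - \frac{1725 i}{2}$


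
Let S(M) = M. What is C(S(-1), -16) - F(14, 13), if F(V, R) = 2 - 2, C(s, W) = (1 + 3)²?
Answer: 16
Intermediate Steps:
C(s, W) = 16 (C(s, W) = 4² = 16)
F(V, R) = 0
C(S(-1), -16) - F(14, 13) = 16 - 1*0 = 16 + 0 = 16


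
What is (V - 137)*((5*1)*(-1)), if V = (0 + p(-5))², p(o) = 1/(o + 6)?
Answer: 680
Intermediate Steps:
p(o) = 1/(6 + o)
V = 1 (V = (0 + 1/(6 - 5))² = (0 + 1/1)² = (0 + 1)² = 1² = 1)
(V - 137)*((5*1)*(-1)) = (1 - 137)*((5*1)*(-1)) = -680*(-1) = -136*(-5) = 680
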